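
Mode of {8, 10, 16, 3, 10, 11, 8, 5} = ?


Frequencies: 3:1, 5:1, 8:2, 10:2, 11:1, 16:1
Max frequency = 2
Mode = 8, 10

Mode = 8, 10


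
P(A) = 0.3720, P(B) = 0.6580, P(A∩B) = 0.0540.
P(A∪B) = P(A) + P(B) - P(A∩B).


P(A∪B) = 0.3720 + 0.6580 - 0.0540
= 1.0300 - 0.0540
= 0.9760

P(A∪B) = 0.9760


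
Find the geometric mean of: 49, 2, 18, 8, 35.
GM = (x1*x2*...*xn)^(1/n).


Product = 49 × 2 × 18 × 8 × 35 = 493920
GM = 493920^(1/5) = 13.7636

GM = 13.7636


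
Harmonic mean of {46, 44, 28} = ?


Sum of reciprocals = 1/46 + 1/44 + 1/28 = 0.080181
HM = 3/0.080181 = 37.4155

HM = 37.4155


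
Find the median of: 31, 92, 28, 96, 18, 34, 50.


Sorted: 18, 28, 31, 34, 50, 92, 96
n = 7 (odd)
Middle value = 34

Median = 34


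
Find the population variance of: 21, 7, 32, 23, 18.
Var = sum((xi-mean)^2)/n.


Mean = 20.2000
Squared deviations: 0.6400, 174.2400, 139.2400, 7.8400, 4.8400
Sum = 326.8000
Variance = 326.8000/5 = 65.3600

Variance = 65.3600


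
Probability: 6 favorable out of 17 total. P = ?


P = 6/17 = 0.3529

P = 0.3529


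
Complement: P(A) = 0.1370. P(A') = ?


P(not A) = 1 - 0.1370 = 0.8630

P(not A) = 0.8630


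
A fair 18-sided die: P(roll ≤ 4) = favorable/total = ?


Favorable outcomes (roll ≤ 4): 4
Total outcomes = 18
P = 4/18 = 0.2222

P = 0.2222


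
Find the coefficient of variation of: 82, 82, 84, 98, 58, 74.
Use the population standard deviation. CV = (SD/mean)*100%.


Mean = 79.6667
SD = 12.0231
CV = (12.0231/79.6667)*100 = 15.0918%

CV = 15.0918%


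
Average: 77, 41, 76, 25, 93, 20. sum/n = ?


Sum = 77 + 41 + 76 + 25 + 93 + 20 = 332
n = 6
Mean = 332/6 = 55.3333

Mean = 55.3333


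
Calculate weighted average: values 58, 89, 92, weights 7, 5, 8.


Numerator = 58*7 + 89*5 + 92*8 = 1587
Denominator = 7 + 5 + 8 = 20
WM = 1587/20 = 79.3500

WM = 79.3500


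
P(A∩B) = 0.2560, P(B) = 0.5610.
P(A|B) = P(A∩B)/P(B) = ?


P(A|B) = 0.2560/0.5610 = 0.4563

P(A|B) = 0.4563


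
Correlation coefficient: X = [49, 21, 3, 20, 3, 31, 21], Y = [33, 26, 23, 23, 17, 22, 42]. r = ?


Mean X = 21.1429, Mean Y = 26.5714
SD X = 14.797959, SD Y = 7.724860
Cov = 53.489796
r = 53.489796/(14.797959*7.724860) = 0.4679

r = 0.4679


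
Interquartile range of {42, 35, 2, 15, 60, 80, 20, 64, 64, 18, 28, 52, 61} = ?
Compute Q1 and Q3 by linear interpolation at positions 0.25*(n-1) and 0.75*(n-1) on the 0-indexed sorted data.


Sorted: 2, 15, 18, 20, 28, 35, 42, 52, 60, 61, 64, 64, 80
Q1 (25th %ile) = 20.0000
Q3 (75th %ile) = 61.0000
IQR = 61.0000 - 20.0000 = 41.0000

IQR = 41.0000


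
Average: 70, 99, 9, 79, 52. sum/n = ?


Sum = 70 + 99 + 9 + 79 + 52 = 309
n = 5
Mean = 309/5 = 61.8000

Mean = 61.8000


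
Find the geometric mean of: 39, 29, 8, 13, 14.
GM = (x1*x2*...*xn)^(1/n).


Product = 39 × 29 × 8 × 13 × 14 = 1646736
GM = 1646736^(1/5) = 17.5116

GM = 17.5116


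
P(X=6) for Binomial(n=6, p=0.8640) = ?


C(6,6) = 1
p^6 = 0.415990
(1-p)^0 = 1.000000
P = 1 * 0.415990 * 1.000000 = 0.4160

P(X=6) = 0.4160


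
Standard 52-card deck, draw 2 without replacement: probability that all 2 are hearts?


P(all hearts) = (13/52) × (12/51)
= 0.0588

P = 0.0588


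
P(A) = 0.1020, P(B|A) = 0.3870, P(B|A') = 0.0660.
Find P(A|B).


P(B) = P(B|A)*P(A) + P(B|A')*P(A')
= 0.3870*0.1020 + 0.0660*0.8980
= 0.039474 + 0.059268 = 0.098742
P(A|B) = 0.039474/0.098742 = 0.3998

P(A|B) = 0.3998


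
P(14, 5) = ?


P(14,5) = 14!/9!
= 87178291200/362880
= 240240

P(14,5) = 240240


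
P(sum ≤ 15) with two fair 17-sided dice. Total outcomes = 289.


Total outcomes = 17×17 = 289
Favorable (sum ≤ 15): 105
P = 105/289 = 0.3633

P = 0.3633


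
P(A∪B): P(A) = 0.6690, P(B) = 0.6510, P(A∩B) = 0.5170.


P(A∪B) = 0.6690 + 0.6510 - 0.5170
= 1.3200 - 0.5170
= 0.8030

P(A∪B) = 0.8030


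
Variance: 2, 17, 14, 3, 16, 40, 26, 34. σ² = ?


Mean = 19.0000
Squared deviations: 289.0000, 4.0000, 25.0000, 256.0000, 9.0000, 441.0000, 49.0000, 225.0000
Sum = 1298.0000
Variance = 1298.0000/8 = 162.2500

Variance = 162.2500


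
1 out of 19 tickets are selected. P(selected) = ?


P = 1/19 = 0.0526

P = 0.0526


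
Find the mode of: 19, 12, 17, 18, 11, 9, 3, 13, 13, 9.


Frequencies: 3:1, 9:2, 11:1, 12:1, 13:2, 17:1, 18:1, 19:1
Max frequency = 2
Mode = 9, 13

Mode = 9, 13


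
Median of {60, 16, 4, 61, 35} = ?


Sorted: 4, 16, 35, 60, 61
n = 5 (odd)
Middle value = 35

Median = 35


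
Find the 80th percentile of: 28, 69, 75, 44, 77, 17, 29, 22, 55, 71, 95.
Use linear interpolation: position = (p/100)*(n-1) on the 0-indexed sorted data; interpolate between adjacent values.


Sorted: 17, 22, 28, 29, 44, 55, 69, 71, 75, 77, 95
n = 11
Index = 80/100 * 10 = 8.0000
Lower = data[8] = 75, Upper = data[9] = 77
P80 = 75 + 0*(2) = 75.0000

P80 = 75.0000


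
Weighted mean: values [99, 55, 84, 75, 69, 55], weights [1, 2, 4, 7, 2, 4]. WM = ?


Numerator = 99*1 + 55*2 + 84*4 + 75*7 + 69*2 + 55*4 = 1428
Denominator = 1 + 2 + 4 + 7 + 2 + 4 = 20
WM = 1428/20 = 71.4000

WM = 71.4000


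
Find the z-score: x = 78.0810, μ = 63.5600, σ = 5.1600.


z = (78.0810 - 63.5600)/5.1600
= 14.5210/5.1600
= 2.8141

z = 2.8141


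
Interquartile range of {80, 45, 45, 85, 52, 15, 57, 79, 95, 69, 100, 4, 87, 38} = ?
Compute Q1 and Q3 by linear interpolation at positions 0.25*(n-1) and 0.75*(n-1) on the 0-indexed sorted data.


Sorted: 4, 15, 38, 45, 45, 52, 57, 69, 79, 80, 85, 87, 95, 100
Q1 (25th %ile) = 45.0000
Q3 (75th %ile) = 83.7500
IQR = 83.7500 - 45.0000 = 38.7500

IQR = 38.7500


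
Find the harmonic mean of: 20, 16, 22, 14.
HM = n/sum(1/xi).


Sum of reciprocals = 1/20 + 1/16 + 1/22 + 1/14 = 0.229383
HM = 4/0.229383 = 17.4381

HM = 17.4381


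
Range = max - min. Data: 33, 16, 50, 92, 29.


Max = 92, Min = 16
Range = 92 - 16 = 76

Range = 76


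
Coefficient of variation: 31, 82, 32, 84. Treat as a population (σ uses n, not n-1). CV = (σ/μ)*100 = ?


Mean = 57.2500
SD = 25.7621
CV = (25.7621/57.2500)*100 = 44.9994%

CV = 44.9994%


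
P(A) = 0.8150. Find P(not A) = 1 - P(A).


P(not A) = 1 - 0.8150 = 0.1850

P(not A) = 0.1850


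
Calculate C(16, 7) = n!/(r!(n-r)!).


C(16,7) = 16!/(7! × 9!)
= 20922789888000/(5040 × 362880)
= 11440

C(16,7) = 11440


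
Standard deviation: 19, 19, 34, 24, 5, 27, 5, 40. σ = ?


Mean = 21.6250
Variance = 136.4844
SD = sqrt(136.4844) = 11.6827

SD = 11.6827


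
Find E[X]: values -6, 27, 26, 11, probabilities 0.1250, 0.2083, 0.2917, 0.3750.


E[X] = -6*0.1250 + 27*0.2083 + 26*0.2917 + 11*0.3750
= -0.7500 + 5.6241 + 7.5842 + 4.1250
= 16.5833

E[X] = 16.5833


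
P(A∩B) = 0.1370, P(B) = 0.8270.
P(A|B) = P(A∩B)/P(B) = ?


P(A|B) = 0.1370/0.8270 = 0.1657

P(A|B) = 0.1657


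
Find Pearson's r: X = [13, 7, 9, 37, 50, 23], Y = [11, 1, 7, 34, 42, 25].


Mean X = 23.1667, Mean Y = 20.0000
SD X = 15.688814, SD Y = 14.809907
Cov = 227.666667
r = 227.666667/(15.688814*14.809907) = 0.9798

r = 0.9798


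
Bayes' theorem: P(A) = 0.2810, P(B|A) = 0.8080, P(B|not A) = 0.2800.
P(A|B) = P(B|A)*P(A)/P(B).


P(B) = P(B|A)*P(A) + P(B|A')*P(A')
= 0.8080*0.2810 + 0.2800*0.7190
= 0.227048 + 0.201320 = 0.428368
P(A|B) = 0.227048/0.428368 = 0.5300

P(A|B) = 0.5300


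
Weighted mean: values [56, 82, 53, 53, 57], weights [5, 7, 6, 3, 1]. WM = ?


Numerator = 56*5 + 82*7 + 53*6 + 53*3 + 57*1 = 1388
Denominator = 5 + 7 + 6 + 3 + 1 = 22
WM = 1388/22 = 63.0909

WM = 63.0909


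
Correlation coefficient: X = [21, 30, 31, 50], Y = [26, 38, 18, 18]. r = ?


Mean X = 33.0000, Mean Y = 25.0000
SD X = 10.559356, SD Y = 8.185353
Cov = -39.000000
r = -39.000000/(10.559356*8.185353) = -0.4512

r = -0.4512


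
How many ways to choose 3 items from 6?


C(6,3) = 6!/(3! × 3!)
= 720/(6 × 6)
= 20

C(6,3) = 20


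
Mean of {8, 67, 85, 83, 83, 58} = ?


Sum = 8 + 67 + 85 + 83 + 83 + 58 = 384
n = 6
Mean = 384/6 = 64.0000

Mean = 64.0000


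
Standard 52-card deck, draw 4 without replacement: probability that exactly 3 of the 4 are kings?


Hypergeometric: P(X=3) = C(4,3)·C(48,1) / C(52,4)
= 4 × 48 / 270725
= 192/270725 = 0.0007

P = 0.0007


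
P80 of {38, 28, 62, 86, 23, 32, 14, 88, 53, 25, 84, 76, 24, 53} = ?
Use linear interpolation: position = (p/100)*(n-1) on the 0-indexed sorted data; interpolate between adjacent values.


Sorted: 14, 23, 24, 25, 28, 32, 38, 53, 53, 62, 76, 84, 86, 88
n = 14
Index = 80/100 * 13 = 10.4000
Lower = data[10] = 76, Upper = data[11] = 84
P80 = 76 + 0.4000*(8) = 79.2000

P80 = 79.2000


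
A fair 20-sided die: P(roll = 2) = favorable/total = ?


Favorable outcomes (roll = 2): 1
Total outcomes = 20
P = 1/20 = 0.0500

P = 0.0500


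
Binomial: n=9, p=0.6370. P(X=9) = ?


C(9,9) = 1
p^9 = 0.017269
(1-p)^0 = 1.000000
P = 1 * 0.017269 * 1.000000 = 0.0173

P(X=9) = 0.0173


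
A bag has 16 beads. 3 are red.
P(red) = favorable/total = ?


P = 3/16 = 0.1875

P = 0.1875


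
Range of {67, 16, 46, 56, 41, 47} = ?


Max = 67, Min = 16
Range = 67 - 16 = 51

Range = 51


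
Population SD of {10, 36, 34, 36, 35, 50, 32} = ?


Mean = 33.2857
Variance = 120.2041
SD = sqrt(120.2041) = 10.9638

SD = 10.9638


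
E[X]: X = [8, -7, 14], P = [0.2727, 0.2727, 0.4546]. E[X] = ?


E[X] = 8*0.2727 - 7*0.2727 + 14*0.4546
= 2.1816 - 1.9089 + 6.3644
= 6.6371

E[X] = 6.6371


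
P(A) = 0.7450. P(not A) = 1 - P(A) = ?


P(not A) = 1 - 0.7450 = 0.2550

P(not A) = 0.2550


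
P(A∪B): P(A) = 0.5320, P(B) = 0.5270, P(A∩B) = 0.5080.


P(A∪B) = 0.5320 + 0.5270 - 0.5080
= 1.0590 - 0.5080
= 0.5510

P(A∪B) = 0.5510


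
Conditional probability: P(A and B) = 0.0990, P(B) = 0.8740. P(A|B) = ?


P(A|B) = 0.0990/0.8740 = 0.1133

P(A|B) = 0.1133


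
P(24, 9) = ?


P(24,9) = 24!/15!
= 620448401733239439360000/1307674368000
= 474467051520

P(24,9) = 474467051520


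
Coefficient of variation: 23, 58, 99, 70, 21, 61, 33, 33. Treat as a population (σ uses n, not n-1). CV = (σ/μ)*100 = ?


Mean = 49.7500
SD = 25.3316
CV = (25.3316/49.7500)*100 = 50.9177%

CV = 50.9177%


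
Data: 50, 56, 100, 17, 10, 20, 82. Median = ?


Sorted: 10, 17, 20, 50, 56, 82, 100
n = 7 (odd)
Middle value = 50

Median = 50


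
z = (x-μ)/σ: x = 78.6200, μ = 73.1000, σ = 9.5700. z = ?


z = (78.6200 - 73.1000)/9.5700
= 5.5200/9.5700
= 0.5768

z = 0.5768


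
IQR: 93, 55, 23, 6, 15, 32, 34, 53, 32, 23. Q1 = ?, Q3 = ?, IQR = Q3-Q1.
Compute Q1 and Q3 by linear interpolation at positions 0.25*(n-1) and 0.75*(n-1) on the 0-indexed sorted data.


Sorted: 6, 15, 23, 23, 32, 32, 34, 53, 55, 93
Q1 (25th %ile) = 23.0000
Q3 (75th %ile) = 48.2500
IQR = 48.2500 - 23.0000 = 25.2500

IQR = 25.2500


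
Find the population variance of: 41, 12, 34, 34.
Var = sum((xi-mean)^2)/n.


Mean = 30.2500
Squared deviations: 115.5625, 333.0625, 14.0625, 14.0625
Sum = 476.7500
Variance = 476.7500/4 = 119.1875

Variance = 119.1875


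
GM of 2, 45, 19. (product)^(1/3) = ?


Product = 2 × 45 × 19 = 1710
GM = 1710^(1/3) = 11.9582

GM = 11.9582


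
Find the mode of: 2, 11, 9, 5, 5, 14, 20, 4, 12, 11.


Frequencies: 2:1, 4:1, 5:2, 9:1, 11:2, 12:1, 14:1, 20:1
Max frequency = 2
Mode = 5, 11

Mode = 5, 11


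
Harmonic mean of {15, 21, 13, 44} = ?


Sum of reciprocals = 1/15 + 1/21 + 1/13 + 1/44 = 0.213936
HM = 4/0.213936 = 18.6972

HM = 18.6972


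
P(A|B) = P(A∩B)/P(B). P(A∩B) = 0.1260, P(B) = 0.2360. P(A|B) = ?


P(A|B) = 0.1260/0.2360 = 0.5339

P(A|B) = 0.5339


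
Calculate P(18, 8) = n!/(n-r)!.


P(18,8) = 18!/10!
= 6402373705728000/3628800
= 1764322560

P(18,8) = 1764322560


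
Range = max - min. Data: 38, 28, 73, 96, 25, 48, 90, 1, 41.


Max = 96, Min = 1
Range = 96 - 1 = 95

Range = 95


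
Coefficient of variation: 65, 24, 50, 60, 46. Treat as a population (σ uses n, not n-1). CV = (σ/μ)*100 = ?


Mean = 49.0000
SD = 14.2267
CV = (14.2267/49.0000)*100 = 29.0342%

CV = 29.0342%


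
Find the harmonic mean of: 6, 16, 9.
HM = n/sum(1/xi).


Sum of reciprocals = 1/6 + 1/16 + 1/9 = 0.340278
HM = 3/0.340278 = 8.8163

HM = 8.8163


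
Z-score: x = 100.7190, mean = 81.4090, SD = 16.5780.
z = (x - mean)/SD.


z = (100.7190 - 81.4090)/16.5780
= 19.3100/16.5780
= 1.1648

z = 1.1648


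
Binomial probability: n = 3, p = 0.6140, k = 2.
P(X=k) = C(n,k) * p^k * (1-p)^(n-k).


C(3,2) = 3
p^2 = 0.376996
(1-p)^1 = 0.386000
P = 3 * 0.376996 * 0.386000 = 0.4366

P(X=2) = 0.4366


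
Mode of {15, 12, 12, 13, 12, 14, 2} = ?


Frequencies: 2:1, 12:3, 13:1, 14:1, 15:1
Max frequency = 3
Mode = 12

Mode = 12


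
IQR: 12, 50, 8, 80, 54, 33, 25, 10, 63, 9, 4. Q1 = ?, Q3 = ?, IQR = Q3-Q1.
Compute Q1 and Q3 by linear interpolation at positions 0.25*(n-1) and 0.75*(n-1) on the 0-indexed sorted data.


Sorted: 4, 8, 9, 10, 12, 25, 33, 50, 54, 63, 80
Q1 (25th %ile) = 9.5000
Q3 (75th %ile) = 52.0000
IQR = 52.0000 - 9.5000 = 42.5000

IQR = 42.5000


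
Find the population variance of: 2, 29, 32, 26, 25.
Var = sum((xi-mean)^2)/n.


Mean = 22.8000
Squared deviations: 432.6400, 38.4400, 84.6400, 10.2400, 4.8400
Sum = 570.8000
Variance = 570.8000/5 = 114.1600

Variance = 114.1600


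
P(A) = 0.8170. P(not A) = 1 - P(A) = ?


P(not A) = 1 - 0.8170 = 0.1830

P(not A) = 0.1830


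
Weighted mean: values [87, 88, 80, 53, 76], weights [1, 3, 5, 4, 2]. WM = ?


Numerator = 87*1 + 88*3 + 80*5 + 53*4 + 76*2 = 1115
Denominator = 1 + 3 + 5 + 4 + 2 = 15
WM = 1115/15 = 74.3333

WM = 74.3333


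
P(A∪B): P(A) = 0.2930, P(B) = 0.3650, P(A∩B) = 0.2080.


P(A∪B) = 0.2930 + 0.3650 - 0.2080
= 0.6580 - 0.2080
= 0.4500

P(A∪B) = 0.4500


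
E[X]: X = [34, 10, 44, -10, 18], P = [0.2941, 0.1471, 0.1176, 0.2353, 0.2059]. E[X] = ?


E[X] = 34*0.2941 + 10*0.1471 + 44*0.1176 - 10*0.2353 + 18*0.2059
= 9.9994 + 1.4710 + 5.1744 - 2.3530 + 3.7062
= 17.9980

E[X] = 17.9980


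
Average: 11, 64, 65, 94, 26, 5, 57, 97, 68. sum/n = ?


Sum = 11 + 64 + 65 + 94 + 26 + 5 + 57 + 97 + 68 = 487
n = 9
Mean = 487/9 = 54.1111

Mean = 54.1111


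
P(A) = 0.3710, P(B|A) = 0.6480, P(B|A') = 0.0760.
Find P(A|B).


P(B) = P(B|A)*P(A) + P(B|A')*P(A')
= 0.6480*0.3710 + 0.0760*0.6290
= 0.240408 + 0.047804 = 0.288212
P(A|B) = 0.240408/0.288212 = 0.8341

P(A|B) = 0.8341


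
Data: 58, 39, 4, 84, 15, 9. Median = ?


Sorted: 4, 9, 15, 39, 58, 84
n = 6 (even)
Middle values: 15 and 39
Median = (15+39)/2 = 27.0000

Median = 27.0000


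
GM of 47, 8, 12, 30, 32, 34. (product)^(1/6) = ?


Product = 47 × 8 × 12 × 30 × 32 × 34 = 147271680
GM = 147271680^(1/6) = 22.9802

GM = 22.9802


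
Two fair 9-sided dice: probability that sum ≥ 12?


Total outcomes = 9×9 = 81
Favorable (sum ≥ 12): 28
P = 28/81 = 0.3457

P = 0.3457


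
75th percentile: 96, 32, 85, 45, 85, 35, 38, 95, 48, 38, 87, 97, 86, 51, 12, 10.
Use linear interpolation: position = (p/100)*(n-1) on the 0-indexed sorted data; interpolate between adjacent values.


Sorted: 10, 12, 32, 35, 38, 38, 45, 48, 51, 85, 85, 86, 87, 95, 96, 97
n = 16
Index = 75/100 * 15 = 11.2500
Lower = data[11] = 86, Upper = data[12] = 87
P75 = 86 + 0.2500*(1) = 86.2500

P75 = 86.2500


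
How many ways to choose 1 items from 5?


C(5,1) = 5!/(1! × 4!)
= 120/(1 × 24)
= 5

C(5,1) = 5


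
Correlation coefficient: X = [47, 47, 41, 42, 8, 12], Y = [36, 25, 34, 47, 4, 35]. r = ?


Mean X = 32.8333, Mean Y = 30.1667
SD X = 16.344384, SD Y = 13.334375
Cov = 124.027778
r = 124.027778/(16.344384*13.334375) = 0.5691

r = 0.5691


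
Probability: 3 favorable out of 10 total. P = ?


P = 3/10 = 0.3000

P = 0.3000


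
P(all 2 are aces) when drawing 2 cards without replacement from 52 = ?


P(all aces) = (4/52) × (3/51)
= 0.0045

P = 0.0045


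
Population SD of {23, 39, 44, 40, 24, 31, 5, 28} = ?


Mean = 29.2500
Variance = 135.9375
SD = sqrt(135.9375) = 11.6592

SD = 11.6592


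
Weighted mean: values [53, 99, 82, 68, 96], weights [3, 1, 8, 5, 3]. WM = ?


Numerator = 53*3 + 99*1 + 82*8 + 68*5 + 96*3 = 1542
Denominator = 3 + 1 + 8 + 5 + 3 = 20
WM = 1542/20 = 77.1000

WM = 77.1000


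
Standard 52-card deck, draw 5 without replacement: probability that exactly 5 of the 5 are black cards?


Hypergeometric: P(X=5) = C(26,5)·C(26,0) / C(52,5)
= 65780 × 1 / 2598960
= 65780/2598960 = 0.0253

P = 0.0253


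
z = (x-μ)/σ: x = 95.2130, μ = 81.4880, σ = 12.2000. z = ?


z = (95.2130 - 81.4880)/12.2000
= 13.7250/12.2000
= 1.1250

z = 1.1250


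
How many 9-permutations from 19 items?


P(19,9) = 19!/10!
= 121645100408832000/3628800
= 33522128640

P(19,9) = 33522128640


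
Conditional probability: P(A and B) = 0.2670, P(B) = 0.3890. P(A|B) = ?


P(A|B) = 0.2670/0.3890 = 0.6864

P(A|B) = 0.6864


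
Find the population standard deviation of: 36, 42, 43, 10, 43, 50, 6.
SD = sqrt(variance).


Mean = 32.8571
Variance = 262.4082
SD = sqrt(262.4082) = 16.1990

SD = 16.1990


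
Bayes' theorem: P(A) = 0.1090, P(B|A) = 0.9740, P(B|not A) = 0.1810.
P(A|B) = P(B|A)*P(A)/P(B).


P(B) = P(B|A)*P(A) + P(B|A')*P(A')
= 0.9740*0.1090 + 0.1810*0.8910
= 0.106166 + 0.161271 = 0.267437
P(A|B) = 0.106166/0.267437 = 0.3970

P(A|B) = 0.3970


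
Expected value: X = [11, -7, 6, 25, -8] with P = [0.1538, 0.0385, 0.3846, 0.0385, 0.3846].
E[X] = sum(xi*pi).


E[X] = 11*0.1538 - 7*0.0385 + 6*0.3846 + 25*0.0385 - 8*0.3846
= 1.6918 - 0.2695 + 2.3076 + 0.9625 - 3.0768
= 1.6156

E[X] = 1.6156


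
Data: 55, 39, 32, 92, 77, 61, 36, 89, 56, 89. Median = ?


Sorted: 32, 36, 39, 55, 56, 61, 77, 89, 89, 92
n = 10 (even)
Middle values: 56 and 61
Median = (56+61)/2 = 58.5000

Median = 58.5000


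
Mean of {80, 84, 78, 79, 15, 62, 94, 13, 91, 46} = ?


Sum = 80 + 84 + 78 + 79 + 15 + 62 + 94 + 13 + 91 + 46 = 642
n = 10
Mean = 642/10 = 64.2000

Mean = 64.2000


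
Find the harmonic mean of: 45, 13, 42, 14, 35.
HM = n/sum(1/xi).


Sum of reciprocals = 1/45 + 1/13 + 1/42 + 1/14 + 1/35 = 0.222955
HM = 5/0.222955 = 22.4261

HM = 22.4261


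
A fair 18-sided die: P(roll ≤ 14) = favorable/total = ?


Favorable outcomes (roll ≤ 14): 14
Total outcomes = 18
P = 14/18 = 0.7778

P = 0.7778


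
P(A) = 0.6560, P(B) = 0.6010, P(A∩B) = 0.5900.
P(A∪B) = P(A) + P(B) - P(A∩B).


P(A∪B) = 0.6560 + 0.6010 - 0.5900
= 1.2570 - 0.5900
= 0.6670

P(A∪B) = 0.6670


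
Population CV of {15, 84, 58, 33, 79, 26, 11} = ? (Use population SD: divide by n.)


Mean = 43.7143
SD = 27.7628
CV = (27.7628/43.7143)*100 = 63.5098%

CV = 63.5098%


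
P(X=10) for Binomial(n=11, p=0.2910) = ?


C(11,10) = 11
p^10 = 4.354416e-06
(1-p)^1 = 0.709000
P = 11 * 4.354416e-06 * 0.709000 = 3.3960e-05

P(X=10) = 3.3960e-05


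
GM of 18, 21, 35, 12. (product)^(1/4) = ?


Product = 18 × 21 × 35 × 12 = 158760
GM = 158760^(1/4) = 19.9611

GM = 19.9611


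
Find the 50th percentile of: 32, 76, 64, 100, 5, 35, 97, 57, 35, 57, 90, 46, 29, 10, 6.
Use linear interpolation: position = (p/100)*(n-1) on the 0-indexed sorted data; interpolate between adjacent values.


Sorted: 5, 6, 10, 29, 32, 35, 35, 46, 57, 57, 64, 76, 90, 97, 100
n = 15
Index = 50/100 * 14 = 7.0000
Lower = data[7] = 46, Upper = data[8] = 57
P50 = 46 + 0*(11) = 46.0000

P50 = 46.0000


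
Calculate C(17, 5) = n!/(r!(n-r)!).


C(17,5) = 17!/(5! × 12!)
= 355687428096000/(120 × 479001600)
= 6188

C(17,5) = 6188


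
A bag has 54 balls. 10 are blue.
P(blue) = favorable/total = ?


P = 10/54 = 0.1852

P = 0.1852


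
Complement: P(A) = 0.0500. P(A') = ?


P(not A) = 1 - 0.0500 = 0.9500

P(not A) = 0.9500


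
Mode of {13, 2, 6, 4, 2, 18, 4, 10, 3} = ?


Frequencies: 2:2, 3:1, 4:2, 6:1, 10:1, 13:1, 18:1
Max frequency = 2
Mode = 2, 4

Mode = 2, 4


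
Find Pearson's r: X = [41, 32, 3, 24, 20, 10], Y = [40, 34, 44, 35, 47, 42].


Mean X = 21.6667, Mean Y = 40.3333
SD X = 12.736649, SD Y = 4.642796
Cov = -30.555556
r = -30.555556/(12.736649*4.642796) = -0.5167

r = -0.5167


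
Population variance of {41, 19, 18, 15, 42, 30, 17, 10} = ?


Mean = 24.0000
Squared deviations: 289.0000, 25.0000, 36.0000, 81.0000, 324.0000, 36.0000, 49.0000, 196.0000
Sum = 1036.0000
Variance = 1036.0000/8 = 129.5000

Variance = 129.5000


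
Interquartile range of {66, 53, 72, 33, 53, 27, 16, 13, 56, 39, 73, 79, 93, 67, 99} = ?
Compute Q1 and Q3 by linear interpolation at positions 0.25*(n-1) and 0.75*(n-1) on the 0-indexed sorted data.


Sorted: 13, 16, 27, 33, 39, 53, 53, 56, 66, 67, 72, 73, 79, 93, 99
Q1 (25th %ile) = 36.0000
Q3 (75th %ile) = 72.5000
IQR = 72.5000 - 36.0000 = 36.5000

IQR = 36.5000


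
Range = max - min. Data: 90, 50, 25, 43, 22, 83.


Max = 90, Min = 22
Range = 90 - 22 = 68

Range = 68


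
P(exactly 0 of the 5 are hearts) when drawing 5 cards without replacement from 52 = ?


Hypergeometric: P(X=0) = C(13,0)·C(39,5) / C(52,5)
= 1 × 575757 / 2598960
= 575757/2598960 = 0.2215

P = 0.2215


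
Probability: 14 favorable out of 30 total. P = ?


P = 14/30 = 0.4667

P = 0.4667


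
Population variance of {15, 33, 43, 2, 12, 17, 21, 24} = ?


Mean = 20.8750
Squared deviations: 34.5156, 147.0156, 489.5156, 356.2656, 78.7656, 15.0156, 0.0156, 9.7656
Sum = 1130.8750
Variance = 1130.8750/8 = 141.3594

Variance = 141.3594


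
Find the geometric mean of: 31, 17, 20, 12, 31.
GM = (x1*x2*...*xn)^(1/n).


Product = 31 × 17 × 20 × 12 × 31 = 3920880
GM = 3920880^(1/5) = 20.8294

GM = 20.8294


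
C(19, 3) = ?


C(19,3) = 19!/(3! × 16!)
= 121645100408832000/(6 × 20922789888000)
= 969

C(19,3) = 969


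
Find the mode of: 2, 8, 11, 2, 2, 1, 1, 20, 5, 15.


Frequencies: 1:2, 2:3, 5:1, 8:1, 11:1, 15:1, 20:1
Max frequency = 3
Mode = 2

Mode = 2


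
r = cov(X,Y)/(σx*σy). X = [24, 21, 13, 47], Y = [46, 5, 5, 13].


Mean X = 26.2500, Mean Y = 17.2500
SD X = 12.636752, SD Y = 16.917077
Cov = 18.437500
r = 18.437500/(12.636752*16.917077) = 0.0862

r = 0.0862


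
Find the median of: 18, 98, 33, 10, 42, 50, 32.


Sorted: 10, 18, 32, 33, 42, 50, 98
n = 7 (odd)
Middle value = 33

Median = 33


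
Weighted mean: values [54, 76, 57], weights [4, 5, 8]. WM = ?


Numerator = 54*4 + 76*5 + 57*8 = 1052
Denominator = 4 + 5 + 8 = 17
WM = 1052/17 = 61.8824

WM = 61.8824


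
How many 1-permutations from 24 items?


P(24,1) = 24!/23!
= 620448401733239439360000/25852016738884976640000
= 24

P(24,1) = 24


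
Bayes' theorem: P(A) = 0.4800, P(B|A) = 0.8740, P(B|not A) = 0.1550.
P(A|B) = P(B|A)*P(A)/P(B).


P(B) = P(B|A)*P(A) + P(B|A')*P(A')
= 0.8740*0.4800 + 0.1550*0.5200
= 0.419520 + 0.080600 = 0.500120
P(A|B) = 0.419520/0.500120 = 0.8388

P(A|B) = 0.8388


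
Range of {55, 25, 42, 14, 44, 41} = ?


Max = 55, Min = 14
Range = 55 - 14 = 41

Range = 41


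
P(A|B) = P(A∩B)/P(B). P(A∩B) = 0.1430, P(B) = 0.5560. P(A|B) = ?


P(A|B) = 0.1430/0.5560 = 0.2572

P(A|B) = 0.2572


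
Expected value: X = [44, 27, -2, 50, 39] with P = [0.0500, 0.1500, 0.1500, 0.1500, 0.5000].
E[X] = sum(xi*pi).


E[X] = 44*0.0500 + 27*0.1500 - 2*0.1500 + 50*0.1500 + 39*0.5000
= 2.2000 + 4.0500 - 0.3000 + 7.5000 + 19.5000
= 32.9500

E[X] = 32.9500


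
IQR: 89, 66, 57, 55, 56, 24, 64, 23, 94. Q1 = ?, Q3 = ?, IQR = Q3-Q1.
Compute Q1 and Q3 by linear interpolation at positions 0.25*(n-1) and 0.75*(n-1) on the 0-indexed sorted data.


Sorted: 23, 24, 55, 56, 57, 64, 66, 89, 94
Q1 (25th %ile) = 55.0000
Q3 (75th %ile) = 66.0000
IQR = 66.0000 - 55.0000 = 11.0000

IQR = 11.0000


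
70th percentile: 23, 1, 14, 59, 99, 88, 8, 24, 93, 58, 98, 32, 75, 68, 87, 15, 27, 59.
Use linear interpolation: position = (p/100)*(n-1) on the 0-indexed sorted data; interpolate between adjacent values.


Sorted: 1, 8, 14, 15, 23, 24, 27, 32, 58, 59, 59, 68, 75, 87, 88, 93, 98, 99
n = 18
Index = 70/100 * 17 = 11.9000
Lower = data[11] = 68, Upper = data[12] = 75
P70 = 68 + 0.9000*(7) = 74.3000

P70 = 74.3000


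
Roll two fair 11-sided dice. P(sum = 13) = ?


Total outcomes = 11×11 = 121
Favorable (sum = 13): 10
P = 10/121 = 0.0826

P = 0.0826


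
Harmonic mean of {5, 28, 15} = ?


Sum of reciprocals = 1/5 + 1/28 + 1/15 = 0.302381
HM = 3/0.302381 = 9.9213

HM = 9.9213


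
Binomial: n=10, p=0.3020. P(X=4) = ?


C(10,4) = 210
p^4 = 0.008318
(1-p)^6 = 0.115647
P = 210 * 0.008318 * 0.115647 = 0.2020

P(X=4) = 0.2020


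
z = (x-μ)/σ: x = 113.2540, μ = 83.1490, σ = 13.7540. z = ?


z = (113.2540 - 83.1490)/13.7540
= 30.1050/13.7540
= 2.1888

z = 2.1888


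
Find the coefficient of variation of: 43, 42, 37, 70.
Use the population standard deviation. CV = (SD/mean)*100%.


Mean = 48.0000
SD = 12.9035
CV = (12.9035/48.0000)*100 = 26.8823%

CV = 26.8823%


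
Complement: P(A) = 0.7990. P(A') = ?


P(not A) = 1 - 0.7990 = 0.2010

P(not A) = 0.2010


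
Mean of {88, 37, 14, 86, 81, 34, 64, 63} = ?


Sum = 88 + 37 + 14 + 86 + 81 + 34 + 64 + 63 = 467
n = 8
Mean = 467/8 = 58.3750

Mean = 58.3750


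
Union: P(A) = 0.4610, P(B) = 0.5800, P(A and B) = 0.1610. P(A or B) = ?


P(A∪B) = 0.4610 + 0.5800 - 0.1610
= 1.0410 - 0.1610
= 0.8800

P(A∪B) = 0.8800


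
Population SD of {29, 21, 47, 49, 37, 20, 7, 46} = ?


Mean = 32.0000
Variance = 204.2500
SD = sqrt(204.2500) = 14.2916

SD = 14.2916


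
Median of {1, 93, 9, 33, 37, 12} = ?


Sorted: 1, 9, 12, 33, 37, 93
n = 6 (even)
Middle values: 12 and 33
Median = (12+33)/2 = 22.5000

Median = 22.5000


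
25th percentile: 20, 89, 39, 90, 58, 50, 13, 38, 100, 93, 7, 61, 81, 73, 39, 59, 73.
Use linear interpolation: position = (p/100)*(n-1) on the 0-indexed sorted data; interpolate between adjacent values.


Sorted: 7, 13, 20, 38, 39, 39, 50, 58, 59, 61, 73, 73, 81, 89, 90, 93, 100
n = 17
Index = 25/100 * 16 = 4.0000
Lower = data[4] = 39, Upper = data[5] = 39
P25 = 39 + 0*(0) = 39.0000

P25 = 39.0000


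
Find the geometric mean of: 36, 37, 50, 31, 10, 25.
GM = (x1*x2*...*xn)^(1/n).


Product = 36 × 37 × 50 × 31 × 10 × 25 = 516150000
GM = 516150000^(1/6) = 28.3224

GM = 28.3224


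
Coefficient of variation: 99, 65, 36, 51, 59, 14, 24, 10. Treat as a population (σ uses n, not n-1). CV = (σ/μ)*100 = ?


Mean = 44.7500
SD = 27.9631
CV = (27.9631/44.7500)*100 = 62.4875%

CV = 62.4875%


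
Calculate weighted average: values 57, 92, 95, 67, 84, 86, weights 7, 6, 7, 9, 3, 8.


Numerator = 57*7 + 92*6 + 95*7 + 67*9 + 84*3 + 86*8 = 3159
Denominator = 7 + 6 + 7 + 9 + 3 + 8 = 40
WM = 3159/40 = 78.9750

WM = 78.9750


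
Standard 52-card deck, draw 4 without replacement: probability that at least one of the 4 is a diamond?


P(at least one) = 1 - P(none)
P(none) = (39/52) × (38/51) × (37/50) × (36/49) = 0.303818
P(at least one) = 1 - 0.303818 = 0.6962

P = 0.6962


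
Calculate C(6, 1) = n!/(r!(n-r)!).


C(6,1) = 6!/(1! × 5!)
= 720/(1 × 120)
= 6

C(6,1) = 6


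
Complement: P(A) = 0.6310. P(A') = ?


P(not A) = 1 - 0.6310 = 0.3690

P(not A) = 0.3690


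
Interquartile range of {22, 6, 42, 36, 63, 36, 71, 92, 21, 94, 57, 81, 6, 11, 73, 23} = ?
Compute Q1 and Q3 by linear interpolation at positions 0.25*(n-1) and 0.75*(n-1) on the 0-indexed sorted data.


Sorted: 6, 6, 11, 21, 22, 23, 36, 36, 42, 57, 63, 71, 73, 81, 92, 94
Q1 (25th %ile) = 21.7500
Q3 (75th %ile) = 71.5000
IQR = 71.5000 - 21.7500 = 49.7500

IQR = 49.7500


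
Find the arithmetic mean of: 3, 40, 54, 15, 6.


Sum = 3 + 40 + 54 + 15 + 6 = 118
n = 5
Mean = 118/5 = 23.6000

Mean = 23.6000


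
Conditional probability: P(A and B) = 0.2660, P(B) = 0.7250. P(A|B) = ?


P(A|B) = 0.2660/0.7250 = 0.3669

P(A|B) = 0.3669


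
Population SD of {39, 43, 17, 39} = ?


Mean = 34.5000
Variance = 104.7500
SD = sqrt(104.7500) = 10.2347

SD = 10.2347


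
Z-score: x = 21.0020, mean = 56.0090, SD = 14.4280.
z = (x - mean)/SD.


z = (21.0020 - 56.0090)/14.4280
= -35.0070/14.4280
= -2.4263

z = -2.4263


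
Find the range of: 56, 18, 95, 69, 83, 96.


Max = 96, Min = 18
Range = 96 - 18 = 78

Range = 78


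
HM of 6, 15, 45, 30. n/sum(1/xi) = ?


Sum of reciprocals = 1/6 + 1/15 + 1/45 + 1/30 = 0.288889
HM = 4/0.288889 = 13.8462

HM = 13.8462


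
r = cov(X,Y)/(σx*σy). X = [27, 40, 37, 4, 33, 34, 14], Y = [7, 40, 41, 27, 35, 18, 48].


Mean X = 27.0000, Mean Y = 30.8571
SD X = 12.259107, SD Y = 13.346252
Cov = 3.000000
r = 3.000000/(12.259107*13.346252) = 0.0183

r = 0.0183


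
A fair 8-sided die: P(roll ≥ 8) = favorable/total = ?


Favorable outcomes (roll ≥ 8): 1
Total outcomes = 8
P = 1/8 = 0.1250

P = 0.1250


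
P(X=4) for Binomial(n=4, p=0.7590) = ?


C(4,4) = 1
p^4 = 0.331869
(1-p)^0 = 1.000000
P = 1 * 0.331869 * 1.000000 = 0.3319

P(X=4) = 0.3319


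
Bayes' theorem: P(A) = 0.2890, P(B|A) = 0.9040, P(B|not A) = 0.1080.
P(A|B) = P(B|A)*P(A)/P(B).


P(B) = P(B|A)*P(A) + P(B|A')*P(A')
= 0.9040*0.2890 + 0.1080*0.7110
= 0.261256 + 0.076788 = 0.338044
P(A|B) = 0.261256/0.338044 = 0.7728

P(A|B) = 0.7728


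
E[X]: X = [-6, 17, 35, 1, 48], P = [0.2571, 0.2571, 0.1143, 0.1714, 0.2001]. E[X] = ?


E[X] = -6*0.2571 + 17*0.2571 + 35*0.1143 + 1*0.1714 + 48*0.2001
= -1.5426 + 4.3707 + 4.0005 + 0.1714 + 9.6048
= 16.6048

E[X] = 16.6048


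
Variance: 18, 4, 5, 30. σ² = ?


Mean = 14.2500
Squared deviations: 14.0625, 105.0625, 85.5625, 248.0625
Sum = 452.7500
Variance = 452.7500/4 = 113.1875

Variance = 113.1875


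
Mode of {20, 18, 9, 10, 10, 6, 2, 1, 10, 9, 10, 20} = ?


Frequencies: 1:1, 2:1, 6:1, 9:2, 10:4, 18:1, 20:2
Max frequency = 4
Mode = 10

Mode = 10


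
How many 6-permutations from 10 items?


P(10,6) = 10!/4!
= 3628800/24
= 151200

P(10,6) = 151200


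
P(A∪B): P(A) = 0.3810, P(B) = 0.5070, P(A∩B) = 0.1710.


P(A∪B) = 0.3810 + 0.5070 - 0.1710
= 0.8880 - 0.1710
= 0.7170

P(A∪B) = 0.7170


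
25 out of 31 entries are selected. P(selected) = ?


P = 25/31 = 0.8065

P = 0.8065


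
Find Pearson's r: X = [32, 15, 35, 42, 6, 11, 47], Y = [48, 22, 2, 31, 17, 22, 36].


Mean X = 26.8571, Mean Y = 25.4286
SD X = 14.903773, SD Y = 13.605221
Cov = 70.489796
r = 70.489796/(14.903773*13.605221) = 0.3476

r = 0.3476


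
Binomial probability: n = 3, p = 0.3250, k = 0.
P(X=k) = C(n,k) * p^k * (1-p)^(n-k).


C(3,0) = 1
p^0 = 1.000000
(1-p)^3 = 0.307547
P = 1 * 1.000000 * 0.307547 = 0.3075

P(X=0) = 0.3075


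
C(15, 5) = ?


C(15,5) = 15!/(5! × 10!)
= 1307674368000/(120 × 3628800)
= 3003

C(15,5) = 3003


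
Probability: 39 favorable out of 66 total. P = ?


P = 39/66 = 0.5909

P = 0.5909


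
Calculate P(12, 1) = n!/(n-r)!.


P(12,1) = 12!/11!
= 479001600/39916800
= 12

P(12,1) = 12


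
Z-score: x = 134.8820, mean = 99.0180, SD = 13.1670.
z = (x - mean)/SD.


z = (134.8820 - 99.0180)/13.1670
= 35.8640/13.1670
= 2.7238

z = 2.7238


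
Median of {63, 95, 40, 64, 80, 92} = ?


Sorted: 40, 63, 64, 80, 92, 95
n = 6 (even)
Middle values: 64 and 80
Median = (64+80)/2 = 72.0000

Median = 72.0000


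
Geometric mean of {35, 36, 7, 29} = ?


Product = 35 × 36 × 7 × 29 = 255780
GM = 255780^(1/4) = 22.4888

GM = 22.4888


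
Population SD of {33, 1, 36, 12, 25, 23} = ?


Mean = 21.6667
Variance = 144.5556
SD = sqrt(144.5556) = 12.0231

SD = 12.0231


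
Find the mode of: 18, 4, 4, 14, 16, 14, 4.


Frequencies: 4:3, 14:2, 16:1, 18:1
Max frequency = 3
Mode = 4

Mode = 4


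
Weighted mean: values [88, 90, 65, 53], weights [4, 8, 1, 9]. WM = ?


Numerator = 88*4 + 90*8 + 65*1 + 53*9 = 1614
Denominator = 4 + 8 + 1 + 9 = 22
WM = 1614/22 = 73.3636

WM = 73.3636


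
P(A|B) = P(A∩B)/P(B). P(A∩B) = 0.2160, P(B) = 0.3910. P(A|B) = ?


P(A|B) = 0.2160/0.3910 = 0.5524

P(A|B) = 0.5524


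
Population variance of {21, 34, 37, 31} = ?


Mean = 30.7500
Squared deviations: 95.0625, 10.5625, 39.0625, 0.0625
Sum = 144.7500
Variance = 144.7500/4 = 36.1875

Variance = 36.1875


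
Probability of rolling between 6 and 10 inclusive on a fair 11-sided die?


Favorable outcomes (6 ≤ roll ≤ 10): 5
Total outcomes = 11
P = 5/11 = 0.4545

P = 0.4545


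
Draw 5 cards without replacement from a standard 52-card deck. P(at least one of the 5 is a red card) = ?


P(at least one) = 1 - P(none)
P(none) = (26/52) × (25/51) × (24/50) × (23/49) × (22/48) = 0.025310
P(at least one) = 1 - 0.025310 = 0.9747

P = 0.9747


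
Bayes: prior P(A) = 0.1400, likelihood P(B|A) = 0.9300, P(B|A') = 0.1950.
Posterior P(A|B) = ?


P(B) = P(B|A)*P(A) + P(B|A')*P(A')
= 0.9300*0.1400 + 0.1950*0.8600
= 0.130200 + 0.167700 = 0.297900
P(A|B) = 0.130200/0.297900 = 0.4371

P(A|B) = 0.4371


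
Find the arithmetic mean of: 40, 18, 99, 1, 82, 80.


Sum = 40 + 18 + 99 + 1 + 82 + 80 = 320
n = 6
Mean = 320/6 = 53.3333

Mean = 53.3333


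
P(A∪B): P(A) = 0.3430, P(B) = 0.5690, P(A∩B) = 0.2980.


P(A∪B) = 0.3430 + 0.5690 - 0.2980
= 0.9120 - 0.2980
= 0.6140

P(A∪B) = 0.6140


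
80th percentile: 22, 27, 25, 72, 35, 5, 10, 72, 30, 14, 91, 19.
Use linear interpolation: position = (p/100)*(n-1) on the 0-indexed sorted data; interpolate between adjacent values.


Sorted: 5, 10, 14, 19, 22, 25, 27, 30, 35, 72, 72, 91
n = 12
Index = 80/100 * 11 = 8.8000
Lower = data[8] = 35, Upper = data[9] = 72
P80 = 35 + 0.8000*(37) = 64.6000

P80 = 64.6000


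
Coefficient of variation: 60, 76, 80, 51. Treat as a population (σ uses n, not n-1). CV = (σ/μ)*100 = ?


Mean = 66.7500
SD = 11.7766
CV = (11.7766/66.7500)*100 = 17.6428%

CV = 17.6428%


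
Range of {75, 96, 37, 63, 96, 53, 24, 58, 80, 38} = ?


Max = 96, Min = 24
Range = 96 - 24 = 72

Range = 72


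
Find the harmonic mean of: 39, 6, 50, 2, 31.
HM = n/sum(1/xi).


Sum of reciprocals = 1/39 + 1/6 + 1/50 + 1/2 + 1/31 = 0.744566
HM = 5/0.744566 = 6.7153

HM = 6.7153


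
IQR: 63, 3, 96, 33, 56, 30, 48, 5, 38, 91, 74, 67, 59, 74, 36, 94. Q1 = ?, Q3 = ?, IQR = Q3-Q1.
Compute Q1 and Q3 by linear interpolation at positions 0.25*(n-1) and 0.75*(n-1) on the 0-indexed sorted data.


Sorted: 3, 5, 30, 33, 36, 38, 48, 56, 59, 63, 67, 74, 74, 91, 94, 96
Q1 (25th %ile) = 35.2500
Q3 (75th %ile) = 74.0000
IQR = 74.0000 - 35.2500 = 38.7500

IQR = 38.7500


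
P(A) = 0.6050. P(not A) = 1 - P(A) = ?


P(not A) = 1 - 0.6050 = 0.3950

P(not A) = 0.3950


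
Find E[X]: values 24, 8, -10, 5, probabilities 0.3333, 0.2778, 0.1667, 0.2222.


E[X] = 24*0.3333 + 8*0.2778 - 10*0.1667 + 5*0.2222
= 7.9992 + 2.2224 - 1.6670 + 1.1110
= 9.6656

E[X] = 9.6656


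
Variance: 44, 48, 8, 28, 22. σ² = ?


Mean = 30.0000
Squared deviations: 196.0000, 324.0000, 484.0000, 4.0000, 64.0000
Sum = 1072.0000
Variance = 1072.0000/5 = 214.4000

Variance = 214.4000


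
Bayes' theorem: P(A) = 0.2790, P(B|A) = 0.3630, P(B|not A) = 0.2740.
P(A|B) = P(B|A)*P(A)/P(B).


P(B) = P(B|A)*P(A) + P(B|A')*P(A')
= 0.3630*0.2790 + 0.2740*0.7210
= 0.101277 + 0.197554 = 0.298831
P(A|B) = 0.101277/0.298831 = 0.3389

P(A|B) = 0.3389


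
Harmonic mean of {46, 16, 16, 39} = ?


Sum of reciprocals = 1/46 + 1/16 + 1/16 + 1/39 = 0.172380
HM = 4/0.172380 = 23.2045

HM = 23.2045


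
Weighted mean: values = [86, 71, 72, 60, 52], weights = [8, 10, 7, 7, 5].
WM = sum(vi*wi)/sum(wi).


Numerator = 86*8 + 71*10 + 72*7 + 60*7 + 52*5 = 2582
Denominator = 8 + 10 + 7 + 7 + 5 = 37
WM = 2582/37 = 69.7838

WM = 69.7838


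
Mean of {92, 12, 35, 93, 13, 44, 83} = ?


Sum = 92 + 12 + 35 + 93 + 13 + 44 + 83 = 372
n = 7
Mean = 372/7 = 53.1429

Mean = 53.1429


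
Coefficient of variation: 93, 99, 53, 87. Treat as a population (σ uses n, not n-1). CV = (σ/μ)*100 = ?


Mean = 83.0000
SD = 17.8326
CV = (17.8326/83.0000)*100 = 21.4850%

CV = 21.4850%


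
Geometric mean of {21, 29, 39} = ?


Product = 21 × 29 × 39 = 23751
GM = 23751^(1/3) = 28.7449

GM = 28.7449


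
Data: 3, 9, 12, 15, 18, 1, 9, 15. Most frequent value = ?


Frequencies: 1:1, 3:1, 9:2, 12:1, 15:2, 18:1
Max frequency = 2
Mode = 9, 15

Mode = 9, 15


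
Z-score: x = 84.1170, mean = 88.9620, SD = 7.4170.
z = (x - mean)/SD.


z = (84.1170 - 88.9620)/7.4170
= -4.8450/7.4170
= -0.6532

z = -0.6532


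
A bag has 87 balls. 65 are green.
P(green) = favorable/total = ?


P = 65/87 = 0.7471

P = 0.7471


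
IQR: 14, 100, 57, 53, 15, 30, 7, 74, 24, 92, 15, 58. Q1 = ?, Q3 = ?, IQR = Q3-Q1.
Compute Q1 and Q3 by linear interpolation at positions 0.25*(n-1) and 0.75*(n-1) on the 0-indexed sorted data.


Sorted: 7, 14, 15, 15, 24, 30, 53, 57, 58, 74, 92, 100
Q1 (25th %ile) = 15.0000
Q3 (75th %ile) = 62.0000
IQR = 62.0000 - 15.0000 = 47.0000

IQR = 47.0000


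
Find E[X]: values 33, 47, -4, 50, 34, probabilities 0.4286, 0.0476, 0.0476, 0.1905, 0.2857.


E[X] = 33*0.4286 + 47*0.0476 - 4*0.0476 + 50*0.1905 + 34*0.2857
= 14.1438 + 2.2372 - 0.1904 + 9.5250 + 9.7138
= 35.4294

E[X] = 35.4294


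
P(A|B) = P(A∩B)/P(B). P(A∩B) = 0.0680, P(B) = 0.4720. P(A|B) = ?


P(A|B) = 0.0680/0.4720 = 0.1441

P(A|B) = 0.1441


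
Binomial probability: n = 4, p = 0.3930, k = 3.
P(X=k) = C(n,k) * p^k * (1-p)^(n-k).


C(4,3) = 4
p^3 = 0.060698
(1-p)^1 = 0.607000
P = 4 * 0.060698 * 0.607000 = 0.1474

P(X=3) = 0.1474


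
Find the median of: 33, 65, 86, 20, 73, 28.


Sorted: 20, 28, 33, 65, 73, 86
n = 6 (even)
Middle values: 33 and 65
Median = (33+65)/2 = 49.0000

Median = 49.0000


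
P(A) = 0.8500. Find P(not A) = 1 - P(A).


P(not A) = 1 - 0.8500 = 0.1500

P(not A) = 0.1500


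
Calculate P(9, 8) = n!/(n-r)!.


P(9,8) = 9!/1!
= 362880/1
= 362880

P(9,8) = 362880


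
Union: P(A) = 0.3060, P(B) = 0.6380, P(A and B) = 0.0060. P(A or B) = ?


P(A∪B) = 0.3060 + 0.6380 - 0.0060
= 0.9440 - 0.0060
= 0.9380

P(A∪B) = 0.9380


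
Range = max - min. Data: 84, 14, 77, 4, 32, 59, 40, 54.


Max = 84, Min = 4
Range = 84 - 4 = 80

Range = 80


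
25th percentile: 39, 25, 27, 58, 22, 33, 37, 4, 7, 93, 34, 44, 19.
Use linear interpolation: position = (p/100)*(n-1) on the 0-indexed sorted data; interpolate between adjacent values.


Sorted: 4, 7, 19, 22, 25, 27, 33, 34, 37, 39, 44, 58, 93
n = 13
Index = 25/100 * 12 = 3.0000
Lower = data[3] = 22, Upper = data[4] = 25
P25 = 22 + 0*(3) = 22.0000

P25 = 22.0000


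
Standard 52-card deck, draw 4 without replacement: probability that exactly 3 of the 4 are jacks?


Hypergeometric: P(X=3) = C(4,3)·C(48,1) / C(52,4)
= 4 × 48 / 270725
= 192/270725 = 0.0007

P = 0.0007


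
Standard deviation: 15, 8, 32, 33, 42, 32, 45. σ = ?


Mean = 29.5714
Variance = 156.2449
SD = sqrt(156.2449) = 12.4998

SD = 12.4998


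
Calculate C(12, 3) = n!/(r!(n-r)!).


C(12,3) = 12!/(3! × 9!)
= 479001600/(6 × 362880)
= 220

C(12,3) = 220


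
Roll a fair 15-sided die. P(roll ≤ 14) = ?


Favorable outcomes (roll ≤ 14): 14
Total outcomes = 15
P = 14/15 = 0.9333

P = 0.9333


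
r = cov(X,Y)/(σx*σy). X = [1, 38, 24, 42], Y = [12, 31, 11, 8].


Mean X = 26.2500, Mean Y = 15.5000
SD X = 16.037066, SD Y = 9.069179
Cov = 40.625000
r = 40.625000/(16.037066*9.069179) = 0.2793

r = 0.2793


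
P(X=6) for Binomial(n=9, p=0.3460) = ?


C(9,6) = 84
p^6 = 0.001716
(1-p)^3 = 0.279726
P = 84 * 0.001716 * 0.279726 = 0.0403

P(X=6) = 0.0403


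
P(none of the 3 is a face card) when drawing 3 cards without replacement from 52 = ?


P(no face cards) = (40/52) × (39/51) × (38/50)
= 0.4471

P = 0.4471


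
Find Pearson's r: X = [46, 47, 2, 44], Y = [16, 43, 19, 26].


Mean X = 34.7500, Mean Y = 26.0000
SD X = 18.939047, SD Y = 10.464225
Cov = 81.250000
r = 81.250000/(18.939047*10.464225) = 0.4100

r = 0.4100
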